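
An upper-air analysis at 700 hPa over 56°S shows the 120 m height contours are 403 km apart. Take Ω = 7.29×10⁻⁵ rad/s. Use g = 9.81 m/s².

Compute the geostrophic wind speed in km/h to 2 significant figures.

Coriolis parameter at 56°S:
f = 2Ω sin φ = 2 × 7.29×10⁻⁵ × sin 56° = 1.21×10⁻⁴ s⁻¹
Height gradient: |∂Z/∂n| = 120 m / 403000 m = 2.98×10⁻⁴
On a pressure surface, geostrophic balance gives V_g = (g/f)|∂Z/∂n|:
V_g = 9.81 × 2.98×10⁻⁴ / 1.21×10⁻⁴ = 24.2 m/s
Converting: 24.2 m/s × 3.6 = 87 km/h

87 km/h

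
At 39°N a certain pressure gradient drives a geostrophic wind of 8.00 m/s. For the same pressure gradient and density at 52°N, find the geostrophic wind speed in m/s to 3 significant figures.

With the same pressure gradient and density, V_g ∝ 1/f ∝ 1/sin φ.
V₂ = V₁ · sin φ₁ / sin φ₂ = 8.00 × sin 39° / sin 52°
V₂ = 8.00 × 0.6293/0.7880 = 6.39 m/s

6.39 m/s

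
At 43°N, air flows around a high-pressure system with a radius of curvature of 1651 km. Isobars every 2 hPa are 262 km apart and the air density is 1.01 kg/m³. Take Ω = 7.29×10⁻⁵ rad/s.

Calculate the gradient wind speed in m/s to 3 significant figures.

7.99 m/s

Coriolis parameter at 43°N:
f = 2Ω sin φ = 2 × 7.29×10⁻⁵ × sin 43° = 9.94×10⁻⁵ s⁻¹
Pressure gradient: |∂P/∂n| = 200 Pa / 262000 m = 7.63×10⁻⁴ Pa/m
Geostrophic speed: V_g = |∂P/∂n|/(fρ) = 7.63×10⁻⁴/(9.94×10⁻⁵ × 1.01) = 7.60 m/s
Around a high, pressure-gradient force acts outward with centrifugal, so Coriolis balances both:
fV = (1/ρ)|∂P/∂n| + V²/R  →  V² − fR·V + fR·V_g = 0
With fR = 9.94×10⁻⁵ × 1651×10³ m = 164 m/s:
V = [fR − √((fR)² − 4 fR V_g)]/2 = [164 − √(164² − 4×164×7.6)]/2 = 7.99 m/s
Supergeostrophic (V > V_g = 7.6 m/s), as expected around a high.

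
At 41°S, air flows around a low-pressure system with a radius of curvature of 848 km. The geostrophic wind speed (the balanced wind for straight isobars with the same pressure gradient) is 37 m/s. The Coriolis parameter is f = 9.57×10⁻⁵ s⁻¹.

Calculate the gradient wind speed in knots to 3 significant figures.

53.7 knots

Around a low, centrifugal force acts outward with Coriolis, so pressure-gradient force balances both:
(1/ρ)|∂P/∂n| = fV + V²/R  →  V² + fR·V − fR·V_g = 0
With fR = 9.57×10⁻⁵ × 848×10³ m = 81.2 m/s:
V = [−fR + √((fR)² + 4 fR V_g)]/2 = [−81.2 + √(81.2² + 4×81.2×37)]/2 = 27.6 m/s
Subgeostrophic (V < V_g = 37 m/s), as expected around a low.
Converting: 27.6 m/s × 1.944 = 53.7 knots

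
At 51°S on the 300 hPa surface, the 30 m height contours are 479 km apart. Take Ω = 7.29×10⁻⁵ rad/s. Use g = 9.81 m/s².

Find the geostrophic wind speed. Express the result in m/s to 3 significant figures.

Coriolis parameter at 51°S:
f = 2Ω sin φ = 2 × 7.29×10⁻⁵ × sin 51° = 1.13×10⁻⁴ s⁻¹
Height gradient: |∂Z/∂n| = 30 m / 479000 m = 6.26×10⁻⁵
On a pressure surface, geostrophic balance gives V_g = (g/f)|∂Z/∂n|:
V_g = 9.81 × 6.26×10⁻⁵ / 1.13×10⁻⁴ = 5.42 m/s

5.42 m/s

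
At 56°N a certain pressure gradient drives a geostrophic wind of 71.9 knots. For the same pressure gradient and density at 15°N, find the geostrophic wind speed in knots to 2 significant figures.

230 knots

With the same pressure gradient and density, V_g ∝ 1/f ∝ 1/sin φ.
V₂ = V₁ · sin φ₁ / sin φ₂ = 71.9 × sin 56° / sin 15°
V₂ = 71.9 × 0.8290/0.2588 = 230 knots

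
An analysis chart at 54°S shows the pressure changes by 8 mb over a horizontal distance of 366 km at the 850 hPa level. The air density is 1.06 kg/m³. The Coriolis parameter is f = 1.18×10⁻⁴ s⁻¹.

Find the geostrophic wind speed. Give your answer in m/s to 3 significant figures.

Pressure gradient: |∂P/∂n| = 800 Pa / 366000 m = 2.19×10⁻³ Pa/m
Geostrophic balance (pressure-gradient force = Coriolis force):
V_g = (1/(fρ)) |∂P/∂n| = 2.19×10⁻³ / (1.18×10⁻⁴ × 1.06) = 17.5 m/s

17.5 m/s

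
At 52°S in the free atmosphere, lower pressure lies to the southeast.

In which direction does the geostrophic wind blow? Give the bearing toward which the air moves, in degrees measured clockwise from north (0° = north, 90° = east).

The pressure-gradient force points toward the southeast (bearing 135°).
Geostrophic balance: in the Southern Hemisphere the Coriolis force deflects motion to the left, so the geostrophic wind blows 90° to the left of the pressure-gradient force (low pressure on the right).
Rotating 135° by 90° counterclockwise gives 045° — the wind blows toward the northeast.

045°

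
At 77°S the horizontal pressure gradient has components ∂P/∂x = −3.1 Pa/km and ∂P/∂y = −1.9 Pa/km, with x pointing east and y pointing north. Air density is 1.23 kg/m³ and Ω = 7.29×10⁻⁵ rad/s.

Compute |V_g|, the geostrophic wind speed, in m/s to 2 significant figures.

Coriolis parameter at 77°S:
f = 2Ω sin φ = 2 × 7.29×10⁻⁵ × sin 77° = 1.42×10⁻⁴ s⁻¹
In the Southern Hemisphere f is negative: f = −1.42×10⁻⁴ s⁻¹.
Component geostrophic relations (x east, y north):
u_g = −(1/(fρ)) ∂P/∂y,  v_g = (1/(fρ)) ∂P/∂x
u_g = −(−1.9×10⁻³)/(−1.42×10⁻⁴ × 1.23) = −10.9 m/s;  v_g = (−3.1×10⁻³)/(−1.42×10⁻⁴ × 1.23) = 17.7 m/s
|V_g| = √(u_g² + v_g²) = 20.8 m/s

21 m/s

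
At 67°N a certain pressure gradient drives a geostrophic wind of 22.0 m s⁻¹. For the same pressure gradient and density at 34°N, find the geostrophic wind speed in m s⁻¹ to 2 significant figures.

With the same pressure gradient and density, V_g ∝ 1/f ∝ 1/sin φ.
V₂ = V₁ · sin φ₁ / sin φ₂ = 22.0 × sin 67° / sin 34°
V₂ = 22.0 × 0.9205/0.5592 = 36 m s⁻¹

36 m s⁻¹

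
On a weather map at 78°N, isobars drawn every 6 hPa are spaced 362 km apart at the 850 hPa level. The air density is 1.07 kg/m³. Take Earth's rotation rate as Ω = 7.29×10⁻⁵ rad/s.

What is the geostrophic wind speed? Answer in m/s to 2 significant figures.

Coriolis parameter at 78°N:
f = 2Ω sin φ = 2 × 7.29×10⁻⁵ × sin 78° = 1.43×10⁻⁴ s⁻¹
Pressure gradient: |∂P/∂n| = 600 Pa / 362000 m = 1.66×10⁻³ Pa/m
Geostrophic balance (pressure-gradient force = Coriolis force):
V_g = (1/(fρ)) |∂P/∂n| = 1.66×10⁻³ / (1.43×10⁻⁴ × 1.07) = 10.9 m/s

11 m/s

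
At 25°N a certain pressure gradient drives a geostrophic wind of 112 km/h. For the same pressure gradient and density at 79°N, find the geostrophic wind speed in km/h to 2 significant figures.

With the same pressure gradient and density, V_g ∝ 1/f ∝ 1/sin φ.
V₂ = V₁ · sin φ₁ / sin φ₂ = 112 × sin 25° / sin 79°
V₂ = 112 × 0.4226/0.9816 = 48 km/h

48 km/h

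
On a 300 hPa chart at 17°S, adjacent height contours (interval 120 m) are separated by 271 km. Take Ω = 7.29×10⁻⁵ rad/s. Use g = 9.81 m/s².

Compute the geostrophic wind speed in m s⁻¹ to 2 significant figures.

100 m s⁻¹

Coriolis parameter at 17°S:
f = 2Ω sin φ = 2 × 7.29×10⁻⁵ × sin 17° = 4.26×10⁻⁵ s⁻¹
Height gradient: |∂Z/∂n| = 120 m / 271000 m = 4.43×10⁻⁴
On a pressure surface, geostrophic balance gives V_g = (g/f)|∂Z/∂n|:
V_g = 9.81 × 4.43×10⁻⁴ / 4.26×10⁻⁵ = 102 m/s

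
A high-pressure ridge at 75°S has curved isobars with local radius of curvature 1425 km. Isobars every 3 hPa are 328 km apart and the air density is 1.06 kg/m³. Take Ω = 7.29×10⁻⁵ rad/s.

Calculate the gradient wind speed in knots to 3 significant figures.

Coriolis parameter at 75°S:
f = 2Ω sin φ = 2 × 7.29×10⁻⁵ × sin 75° = 1.41×10⁻⁴ s⁻¹
Pressure gradient: |∂P/∂n| = 300 Pa / 328000 m = 9.15×10⁻⁴ Pa/m
Geostrophic speed: V_g = |∂P/∂n|/(fρ) = 9.15×10⁻⁴/(1.41×10⁻⁴ × 1.06) = 6.13 m/s
Around a high, pressure-gradient force acts outward with centrifugal, so Coriolis balances both:
fV = (1/ρ)|∂P/∂n| + V²/R  →  V² − fR·V + fR·V_g = 0
With fR = 1.41×10⁻⁴ × 1425×10³ m = 201 m/s:
V = [fR − √((fR)² − 4 fR V_g)]/2 = [201 − √(201² − 4×201×6.13)]/2 = 6.33 m/s
Supergeostrophic (V > V_g = 6.13 m/s), as expected around a high.
Converting: 6.33 m/s × 1.944 = 12.3 knots

12.3 knots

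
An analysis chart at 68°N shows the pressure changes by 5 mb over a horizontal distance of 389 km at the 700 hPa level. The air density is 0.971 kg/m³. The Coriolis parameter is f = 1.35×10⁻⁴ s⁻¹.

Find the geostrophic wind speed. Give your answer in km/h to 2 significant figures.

Pressure gradient: |∂P/∂n| = 500 Pa / 389000 m = 1.29×10⁻³ Pa/m
Geostrophic balance (pressure-gradient force = Coriolis force):
V_g = (1/(fρ)) |∂P/∂n| = 1.29×10⁻³ / (1.35×10⁻⁴ × 0.971) = 9.81 m/s
Converting: 9.81 m/s × 3.6 = 35 km/h

35 km/h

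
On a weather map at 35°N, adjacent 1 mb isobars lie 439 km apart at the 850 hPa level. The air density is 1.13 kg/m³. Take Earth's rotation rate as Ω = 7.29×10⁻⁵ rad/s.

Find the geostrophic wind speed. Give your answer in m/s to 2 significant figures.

Coriolis parameter at 35°N:
f = 2Ω sin φ = 2 × 7.29×10⁻⁵ × sin 35° = 8.36×10⁻⁵ s⁻¹
Pressure gradient: |∂P/∂n| = 100 Pa / 439000 m = 2.28×10⁻⁴ Pa/m
Geostrophic balance (pressure-gradient force = Coriolis force):
V_g = (1/(fρ)) |∂P/∂n| = 2.28×10⁻⁴ / (8.36×10⁻⁵ × 1.13) = 2.41 m/s

2.4 m/s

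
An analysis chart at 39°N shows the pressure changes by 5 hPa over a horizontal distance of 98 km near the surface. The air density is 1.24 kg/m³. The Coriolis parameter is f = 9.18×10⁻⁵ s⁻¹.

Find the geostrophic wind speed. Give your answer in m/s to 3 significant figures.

Pressure gradient: |∂P/∂n| = 500 Pa / 98000 m = 5.10×10⁻³ Pa/m
Geostrophic balance (pressure-gradient force = Coriolis force):
V_g = (1/(fρ)) |∂P/∂n| = 5.10×10⁻³ / (9.18×10⁻⁵ × 1.24) = 44.8 m/s

44.8 m/s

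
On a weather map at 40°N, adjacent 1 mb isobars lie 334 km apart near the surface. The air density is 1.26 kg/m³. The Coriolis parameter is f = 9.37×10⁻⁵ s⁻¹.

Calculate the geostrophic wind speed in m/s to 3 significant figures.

Pressure gradient: |∂P/∂n| = 100 Pa / 334000 m = 2.99×10⁻⁴ Pa/m
Geostrophic balance (pressure-gradient force = Coriolis force):
V_g = (1/(fρ)) |∂P/∂n| = 2.99×10⁻⁴ / (9.37×10⁻⁵ × 1.26) = 2.54 m/s

2.54 m/s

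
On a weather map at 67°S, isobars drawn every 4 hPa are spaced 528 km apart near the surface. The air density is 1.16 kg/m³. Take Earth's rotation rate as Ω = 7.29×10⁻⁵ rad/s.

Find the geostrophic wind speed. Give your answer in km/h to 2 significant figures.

18 km/h

Coriolis parameter at 67°S:
f = 2Ω sin φ = 2 × 7.29×10⁻⁵ × sin 67° = 1.34×10⁻⁴ s⁻¹
Pressure gradient: |∂P/∂n| = 400 Pa / 528000 m = 7.58×10⁻⁴ Pa/m
Geostrophic balance (pressure-gradient force = Coriolis force):
V_g = (1/(fρ)) |∂P/∂n| = 7.58×10⁻⁴ / (1.34×10⁻⁴ × 1.16) = 4.87 m/s
Converting: 4.87 m/s × 3.6 = 18 km/h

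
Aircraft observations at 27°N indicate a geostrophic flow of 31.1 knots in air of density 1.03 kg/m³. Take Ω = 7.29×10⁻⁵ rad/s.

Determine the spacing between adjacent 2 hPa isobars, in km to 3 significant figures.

183 km

Coriolis parameter at 27°N:
f = 2Ω sin φ = 2 × 7.29×10⁻⁵ × sin 27° = 6.62×10⁻⁵ s⁻¹
Wind speed in SI: 31.1 knots = 16.0 m/s
Geostrophic balance rearranged: |∂P/∂n| = f ρ V_g
|∂P/∂n| = 6.62×10⁻⁵ × 1.03 × 16.0 = 1.09×10⁻³ Pa/m
Isobar spacing: Δn = ΔP/|∂P/∂n| = 200 Pa / 1.09×10⁻³ Pa/m = 183354 m ≈ 183 km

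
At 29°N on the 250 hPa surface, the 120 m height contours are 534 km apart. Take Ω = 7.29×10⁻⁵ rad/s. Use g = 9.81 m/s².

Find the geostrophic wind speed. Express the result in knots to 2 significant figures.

61 knots

Coriolis parameter at 29°N:
f = 2Ω sin φ = 2 × 7.29×10⁻⁵ × sin 29° = 7.07×10⁻⁵ s⁻¹
Height gradient: |∂Z/∂n| = 120 m / 534000 m = 2.25×10⁻⁴
On a pressure surface, geostrophic balance gives V_g = (g/f)|∂Z/∂n|:
V_g = 9.81 × 2.25×10⁻⁴ / 7.07×10⁻⁵ = 31.2 m/s
Converting: 31.2 m/s × 1.944 = 61 knots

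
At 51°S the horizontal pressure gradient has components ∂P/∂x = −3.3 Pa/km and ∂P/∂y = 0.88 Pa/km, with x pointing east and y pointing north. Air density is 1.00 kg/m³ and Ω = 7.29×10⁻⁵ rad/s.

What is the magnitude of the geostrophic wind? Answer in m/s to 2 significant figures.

Coriolis parameter at 51°S:
f = 2Ω sin φ = 2 × 7.29×10⁻⁵ × sin 51° = 1.13×10⁻⁴ s⁻¹
In the Southern Hemisphere f is negative: f = −1.13×10⁻⁴ s⁻¹.
Component geostrophic relations (x east, y north):
u_g = −(1/(fρ)) ∂P/∂y,  v_g = (1/(fρ)) ∂P/∂x
u_g = −(0.88×10⁻³)/(−1.13×10⁻⁴ × 1.00) = 7.77 m/s;  v_g = (−3.3×10⁻³)/(−1.13×10⁻⁴ × 1.00) = 29.1 m/s
|V_g| = √(u_g² + v_g²) = 30.1 m/s

30 m/s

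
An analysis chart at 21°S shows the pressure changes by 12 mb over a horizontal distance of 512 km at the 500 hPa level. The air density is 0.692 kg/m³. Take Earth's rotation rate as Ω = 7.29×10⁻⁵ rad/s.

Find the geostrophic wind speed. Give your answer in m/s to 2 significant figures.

65 m/s

Coriolis parameter at 21°S:
f = 2Ω sin φ = 2 × 7.29×10⁻⁵ × sin 21° = 5.23×10⁻⁵ s⁻¹
Pressure gradient: |∂P/∂n| = 1200 Pa / 512000 m = 2.34×10⁻³ Pa/m
Geostrophic balance (pressure-gradient force = Coriolis force):
V_g = (1/(fρ)) |∂P/∂n| = 2.34×10⁻³ / (5.23×10⁻⁵ × 0.692) = 64.8 m/s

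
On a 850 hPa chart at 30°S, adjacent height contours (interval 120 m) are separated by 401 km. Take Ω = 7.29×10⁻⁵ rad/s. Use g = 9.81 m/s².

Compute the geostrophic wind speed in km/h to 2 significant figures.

Coriolis parameter at 30°S:
f = 2Ω sin φ = 2 × 7.29×10⁻⁵ × sin 30° = 7.29×10⁻⁵ s⁻¹
Height gradient: |∂Z/∂n| = 120 m / 401000 m = 2.99×10⁻⁴
On a pressure surface, geostrophic balance gives V_g = (g/f)|∂Z/∂n|:
V_g = 9.81 × 2.99×10⁻⁴ / 7.29×10⁻⁵ = 40.3 m/s
Converting: 40.3 m/s × 3.6 = 140 km/h

140 km/h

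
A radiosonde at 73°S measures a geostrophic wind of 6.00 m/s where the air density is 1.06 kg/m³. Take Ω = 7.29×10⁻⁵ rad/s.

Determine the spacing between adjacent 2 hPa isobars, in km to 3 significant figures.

226 km

Coriolis parameter at 73°S:
f = 2Ω sin φ = 2 × 7.29×10⁻⁵ × sin 73° = 1.39×10⁻⁴ s⁻¹
Geostrophic balance rearranged: |∂P/∂n| = f ρ V_g
|∂P/∂n| = 1.39×10⁻⁴ × 1.06 × 6.00 = 8.87×10⁻⁴ Pa/m
Isobar spacing: Δn = ΔP/|∂P/∂n| = 200 Pa / 8.87×10⁻⁴ Pa/m = 225538 m ≈ 226 km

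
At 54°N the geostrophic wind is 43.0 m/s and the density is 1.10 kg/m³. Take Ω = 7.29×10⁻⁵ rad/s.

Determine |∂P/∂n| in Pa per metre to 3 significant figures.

Coriolis parameter at 54°N:
f = 2Ω sin φ = 2 × 7.29×10⁻⁵ × sin 54° = 1.18×10⁻⁴ s⁻¹
Geostrophic balance rearranged: |∂P/∂n| = f ρ V_g
|∂P/∂n| = 1.18×10⁻⁴ × 1.10 × 43.0 = 5.58×10⁻³ Pa/m

5.58×10⁻³ Pa/m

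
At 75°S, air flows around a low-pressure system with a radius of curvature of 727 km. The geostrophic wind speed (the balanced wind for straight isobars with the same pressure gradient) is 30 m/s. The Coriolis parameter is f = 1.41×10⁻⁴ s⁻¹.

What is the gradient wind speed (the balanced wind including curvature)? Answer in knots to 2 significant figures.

47 knots

Around a low, centrifugal force acts outward with Coriolis, so pressure-gradient force balances both:
(1/ρ)|∂P/∂n| = fV + V²/R  →  V² + fR·V − fR·V_g = 0
With fR = 1.41×10⁻⁴ × 727×10³ m = 103 m/s:
V = [−fR + √((fR)² + 4 fR V_g)]/2 = [−103 + √(103² + 4×103×30)]/2 = 24.3 m/s
Subgeostrophic (V < V_g = 30 m/s), as expected around a low.
Converting: 24.3 m/s × 1.944 = 47 knots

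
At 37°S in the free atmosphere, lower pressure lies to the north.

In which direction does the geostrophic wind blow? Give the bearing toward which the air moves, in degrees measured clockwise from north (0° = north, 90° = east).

270°

The pressure-gradient force points toward the north (bearing 000°).
Geostrophic balance: in the Southern Hemisphere the Coriolis force deflects motion to the left, so the geostrophic wind blows 90° to the left of the pressure-gradient force (low pressure on the right).
Rotating 000° by 90° counterclockwise gives 270° — the wind blows toward the west.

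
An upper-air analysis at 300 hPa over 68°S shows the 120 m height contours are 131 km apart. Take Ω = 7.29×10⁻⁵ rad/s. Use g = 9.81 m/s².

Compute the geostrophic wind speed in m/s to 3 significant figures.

Coriolis parameter at 68°S:
f = 2Ω sin φ = 2 × 7.29×10⁻⁵ × sin 68° = 1.35×10⁻⁴ s⁻¹
Height gradient: |∂Z/∂n| = 120 m / 131000 m = 9.16×10⁻⁴
On a pressure surface, geostrophic balance gives V_g = (g/f)|∂Z/∂n|:
V_g = 9.81 × 9.16×10⁻⁴ / 1.35×10⁻⁴ = 66.5 m/s

66.5 m/s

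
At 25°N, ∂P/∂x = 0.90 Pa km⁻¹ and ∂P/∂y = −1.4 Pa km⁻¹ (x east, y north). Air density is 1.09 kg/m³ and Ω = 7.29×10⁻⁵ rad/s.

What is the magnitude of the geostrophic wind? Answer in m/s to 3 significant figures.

Coriolis parameter at 25°N:
f = 2Ω sin φ = 2 × 7.29×10⁻⁵ × sin 25° = 6.16×10⁻⁵ s⁻¹
Component geostrophic relations (x east, y north):
u_g = −(1/(fρ)) ∂P/∂y,  v_g = (1/(fρ)) ∂P/∂x
u_g = −(−1.4×10⁻³)/(6.16×10⁻⁵ × 1.09) = 20.8 m/s;  v_g = (0.90×10⁻³)/(6.16×10⁻⁵ × 1.09) = 13.4 m/s
|V_g| = √(u_g² + v_g²) = 24.8 m/s

24.8 m/s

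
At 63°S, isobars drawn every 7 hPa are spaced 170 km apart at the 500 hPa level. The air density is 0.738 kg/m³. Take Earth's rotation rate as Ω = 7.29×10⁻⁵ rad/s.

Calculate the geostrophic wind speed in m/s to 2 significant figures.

43 m/s

Coriolis parameter at 63°S:
f = 2Ω sin φ = 2 × 7.29×10⁻⁵ × sin 63° = 1.30×10⁻⁴ s⁻¹
Pressure gradient: |∂P/∂n| = 700 Pa / 170000 m = 4.12×10⁻³ Pa/m
Geostrophic balance (pressure-gradient force = Coriolis force):
V_g = (1/(fρ)) |∂P/∂n| = 4.12×10⁻³ / (1.30×10⁻⁴ × 0.738) = 42.9 m/s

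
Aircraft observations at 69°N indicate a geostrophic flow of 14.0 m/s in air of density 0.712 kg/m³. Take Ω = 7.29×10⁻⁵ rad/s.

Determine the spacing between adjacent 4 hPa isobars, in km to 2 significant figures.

Coriolis parameter at 69°N:
f = 2Ω sin φ = 2 × 7.29×10⁻⁵ × sin 69° = 1.36×10⁻⁴ s⁻¹
Geostrophic balance rearranged: |∂P/∂n| = f ρ V_g
|∂P/∂n| = 1.36×10⁻⁴ × 0.712 × 14.0 = 1.36×10⁻³ Pa/m
Isobar spacing: Δn = ΔP/|∂P/∂n| = 400 Pa / 1.36×10⁻³ Pa/m = 294810 m ≈ 290 km

290 km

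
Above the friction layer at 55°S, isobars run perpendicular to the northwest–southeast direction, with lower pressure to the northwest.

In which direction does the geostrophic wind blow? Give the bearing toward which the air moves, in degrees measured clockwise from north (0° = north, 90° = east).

225°

The pressure-gradient force points toward the northwest (bearing 315°).
Geostrophic balance: in the Southern Hemisphere the Coriolis force deflects motion to the left, so the geostrophic wind blows 90° to the left of the pressure-gradient force (low pressure on the right).
Rotating 315° by 90° counterclockwise gives 225° — the wind blows toward the southwest.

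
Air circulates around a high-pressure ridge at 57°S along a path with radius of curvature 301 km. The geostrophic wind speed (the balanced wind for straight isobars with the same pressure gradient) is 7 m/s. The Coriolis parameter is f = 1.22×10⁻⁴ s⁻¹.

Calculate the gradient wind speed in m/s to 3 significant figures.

9.41 m/s

Around a high, pressure-gradient force acts outward with centrifugal, so Coriolis balances both:
fV = (1/ρ)|∂P/∂n| + V²/R  →  V² − fR·V + fR·V_g = 0
With fR = 1.22×10⁻⁴ × 301×10³ m = 36.7 m/s:
V = [fR − √((fR)² − 4 fR V_g)]/2 = [36.7 − √(36.7² − 4×36.7×7)]/2 = 9.41 m/s
Supergeostrophic (V > V_g = 7 m/s), as expected around a high.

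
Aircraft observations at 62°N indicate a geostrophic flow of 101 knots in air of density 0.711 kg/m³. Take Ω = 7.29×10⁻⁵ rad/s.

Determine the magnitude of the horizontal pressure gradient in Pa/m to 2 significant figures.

4.8×10⁻³ Pa/m

Coriolis parameter at 62°N:
f = 2Ω sin φ = 2 × 7.29×10⁻⁵ × sin 62° = 1.29×10⁻⁴ s⁻¹
Wind speed in SI: 101 knots = 52.0 m/s
Geostrophic balance rearranged: |∂P/∂n| = f ρ V_g
|∂P/∂n| = 1.29×10⁻⁴ × 0.711 × 52.0 = 4.76×10⁻³ Pa/m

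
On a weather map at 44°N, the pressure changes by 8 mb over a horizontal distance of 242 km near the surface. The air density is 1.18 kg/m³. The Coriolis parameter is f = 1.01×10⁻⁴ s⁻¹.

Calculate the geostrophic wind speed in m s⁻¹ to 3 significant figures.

27.7 m s⁻¹

Pressure gradient: |∂P/∂n| = 800 Pa / 242000 m = 3.31×10⁻³ Pa/m
Geostrophic balance (pressure-gradient force = Coriolis force):
V_g = (1/(fρ)) |∂P/∂n| = 3.31×10⁻³ / (1.01×10⁻⁴ × 1.18) = 27.7 m/s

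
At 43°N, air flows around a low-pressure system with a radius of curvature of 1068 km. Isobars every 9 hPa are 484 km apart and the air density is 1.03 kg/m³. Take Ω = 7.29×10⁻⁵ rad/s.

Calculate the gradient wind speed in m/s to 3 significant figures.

Coriolis parameter at 43°N:
f = 2Ω sin φ = 2 × 7.29×10⁻⁵ × sin 43° = 9.94×10⁻⁵ s⁻¹
Pressure gradient: |∂P/∂n| = 900 Pa / 484000 m = 1.86×10⁻³ Pa/m
Geostrophic speed: V_g = |∂P/∂n|/(fρ) = 1.86×10⁻³/(9.94×10⁻⁵ × 1.03) = 18.2 m/s
Around a low, centrifugal force acts outward with Coriolis, so pressure-gradient force balances both:
(1/ρ)|∂P/∂n| = fV + V²/R  →  V² + fR·V − fR·V_g = 0
With fR = 9.94×10⁻⁵ × 1068×10³ m = 106 m/s:
V = [−fR + √((fR)² + 4 fR V_g)]/2 = [−106 + √(106² + 4×106×18.2)]/2 = 15.8 m/s
Subgeostrophic (V < V_g = 18.2 m/s), as expected around a low.

15.8 m/s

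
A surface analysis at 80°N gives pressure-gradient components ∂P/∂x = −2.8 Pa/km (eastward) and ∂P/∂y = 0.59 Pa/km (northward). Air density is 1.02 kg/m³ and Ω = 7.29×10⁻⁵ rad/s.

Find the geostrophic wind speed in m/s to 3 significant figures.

Coriolis parameter at 80°N:
f = 2Ω sin φ = 2 × 7.29×10⁻⁵ × sin 80° = 1.44×10⁻⁴ s⁻¹
Component geostrophic relations (x east, y north):
u_g = −(1/(fρ)) ∂P/∂y,  v_g = (1/(fρ)) ∂P/∂x
u_g = −(0.59×10⁻³)/(1.44×10⁻⁴ × 1.02) = −4.03 m/s;  v_g = (−2.8×10⁻³)/(1.44×10⁻⁴ × 1.02) = −19.1 m/s
|V_g| = √(u_g² + v_g²) = 19.5 m/s

19.5 m/s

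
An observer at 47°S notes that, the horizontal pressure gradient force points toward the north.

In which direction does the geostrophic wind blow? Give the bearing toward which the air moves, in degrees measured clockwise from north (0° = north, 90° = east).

270°

The pressure-gradient force points toward the north (bearing 000°).
Geostrophic balance: in the Southern Hemisphere the Coriolis force deflects motion to the left, so the geostrophic wind blows 90° to the left of the pressure-gradient force (low pressure on the right).
Rotating 000° by 90° counterclockwise gives 270° — the wind blows toward the west.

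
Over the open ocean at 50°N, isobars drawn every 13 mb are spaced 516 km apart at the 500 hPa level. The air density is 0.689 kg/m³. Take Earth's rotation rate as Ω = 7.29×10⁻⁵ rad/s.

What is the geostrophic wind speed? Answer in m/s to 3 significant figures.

32.7 m/s

Coriolis parameter at 50°N:
f = 2Ω sin φ = 2 × 7.29×10⁻⁵ × sin 50° = 1.12×10⁻⁴ s⁻¹
Pressure gradient: |∂P/∂n| = 1300 Pa / 516000 m = 2.52×10⁻³ Pa/m
Geostrophic balance (pressure-gradient force = Coriolis force):
V_g = (1/(fρ)) |∂P/∂n| = 2.52×10⁻³ / (1.12×10⁻⁴ × 0.689) = 32.7 m/s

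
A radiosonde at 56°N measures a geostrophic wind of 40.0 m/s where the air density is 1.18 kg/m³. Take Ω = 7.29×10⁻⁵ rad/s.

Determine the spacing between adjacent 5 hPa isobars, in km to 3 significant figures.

Coriolis parameter at 56°N:
f = 2Ω sin φ = 2 × 7.29×10⁻⁵ × sin 56° = 1.21×10⁻⁴ s⁻¹
Geostrophic balance rearranged: |∂P/∂n| = f ρ V_g
|∂P/∂n| = 1.21×10⁻⁴ × 1.18 × 40.0 = 5.71×10⁻³ Pa/m
Isobar spacing: Δn = ΔP/|∂P/∂n| = 500 Pa / 5.71×10⁻³ Pa/m = 87639 m ≈ 87.6 km

87.6 km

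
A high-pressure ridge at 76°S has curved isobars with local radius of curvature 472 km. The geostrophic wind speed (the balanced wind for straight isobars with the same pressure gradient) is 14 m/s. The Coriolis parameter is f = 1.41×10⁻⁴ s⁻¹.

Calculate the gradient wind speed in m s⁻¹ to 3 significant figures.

Around a high, pressure-gradient force acts outward with centrifugal, so Coriolis balances both:
fV = (1/ρ)|∂P/∂n| + V²/R  →  V² − fR·V + fR·V_g = 0
With fR = 1.41×10⁻⁴ × 472×10³ m = 66.6 m/s:
V = [fR − √((fR)² − 4 fR V_g)]/2 = [66.6 − √(66.6² − 4×66.6×14)]/2 = 20 m/s
Supergeostrophic (V > V_g = 14 m/s), as expected around a high.

20.0 m s⁻¹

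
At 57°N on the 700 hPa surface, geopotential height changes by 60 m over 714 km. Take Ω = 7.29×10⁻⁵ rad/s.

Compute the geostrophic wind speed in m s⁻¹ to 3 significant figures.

Coriolis parameter at 57°N:
f = 2Ω sin φ = 2 × 7.29×10⁻⁵ × sin 57° = 1.22×10⁻⁴ s⁻¹
Height gradient: |∂Z/∂n| = 60 m / 714000 m = 8.40×10⁻⁵
On a pressure surface, geostrophic balance gives V_g = (g/f)|∂Z/∂n|:
V_g = 9.81 × 8.40×10⁻⁵ / 1.22×10⁻⁴ = 6.74 m/s

6.74 m s⁻¹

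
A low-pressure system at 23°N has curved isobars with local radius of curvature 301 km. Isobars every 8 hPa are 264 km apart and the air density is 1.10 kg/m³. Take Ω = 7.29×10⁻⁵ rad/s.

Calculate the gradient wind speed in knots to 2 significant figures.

42 knots

Coriolis parameter at 23°N:
f = 2Ω sin φ = 2 × 7.29×10⁻⁵ × sin 23° = 5.70×10⁻⁵ s⁻¹
Pressure gradient: |∂P/∂n| = 800 Pa / 264000 m = 3.03×10⁻³ Pa/m
Geostrophic speed: V_g = |∂P/∂n|/(fρ) = 3.03×10⁻³/(5.70×10⁻⁵ × 1.10) = 48.4 m/s
Around a low, centrifugal force acts outward with Coriolis, so pressure-gradient force balances both:
(1/ρ)|∂P/∂n| = fV + V²/R  →  V² + fR·V − fR·V_g = 0
With fR = 5.70×10⁻⁵ × 301×10³ m = 17.1 m/s:
V = [−fR + √((fR)² + 4 fR V_g)]/2 = [−17.1 + √(17.1² + 4×17.1×48.4)]/2 = 21.5 m/s
Subgeostrophic (V < V_g = 48.4 m/s), as expected around a low.
Converting: 21.5 m/s × 1.944 = 42 knots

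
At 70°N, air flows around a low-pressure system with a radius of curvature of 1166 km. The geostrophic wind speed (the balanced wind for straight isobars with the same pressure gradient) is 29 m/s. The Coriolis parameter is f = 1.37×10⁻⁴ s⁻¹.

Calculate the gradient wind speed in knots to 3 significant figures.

Around a low, centrifugal force acts outward with Coriolis, so pressure-gradient force balances both:
(1/ρ)|∂P/∂n| = fV + V²/R  →  V² + fR·V − fR·V_g = 0
With fR = 1.37×10⁻⁴ × 1166×10³ m = 160 m/s:
V = [−fR + √((fR)² + 4 fR V_g)]/2 = [−160 + √(160² + 4×160×29)]/2 = 25.1 m/s
Subgeostrophic (V < V_g = 29 m/s), as expected around a low.
Converting: 25.1 m/s × 1.944 = 48.7 knots

48.7 knots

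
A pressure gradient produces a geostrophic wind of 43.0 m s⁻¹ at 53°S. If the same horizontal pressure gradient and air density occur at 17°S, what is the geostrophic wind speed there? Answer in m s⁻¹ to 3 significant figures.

117 m s⁻¹

With the same pressure gradient and density, V_g ∝ 1/f ∝ 1/sin φ.
V₂ = V₁ · sin φ₁ / sin φ₂ = 43.0 × sin 53° / sin 17°
V₂ = 43.0 × 0.7986/0.2924 = 117 m s⁻¹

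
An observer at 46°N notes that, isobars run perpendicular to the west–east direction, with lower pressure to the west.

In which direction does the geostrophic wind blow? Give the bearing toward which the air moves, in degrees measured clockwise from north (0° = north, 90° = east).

000°

The pressure-gradient force points toward the west (bearing 270°).
Geostrophic balance: in the Northern Hemisphere the Coriolis force deflects motion to the right, so the geostrophic wind blows 90° to the right of the pressure-gradient force (low pressure on the left).
Rotating 270° by 90° clockwise gives 000° — the wind blows toward the north.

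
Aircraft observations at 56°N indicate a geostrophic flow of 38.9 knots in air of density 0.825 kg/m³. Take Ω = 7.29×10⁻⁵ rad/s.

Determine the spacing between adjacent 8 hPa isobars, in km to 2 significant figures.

400 km

Coriolis parameter at 56°N:
f = 2Ω sin φ = 2 × 7.29×10⁻⁵ × sin 56° = 1.21×10⁻⁴ s⁻¹
Wind speed in SI: 38.9 knots = 20.0 m/s
Geostrophic balance rearranged: |∂P/∂n| = f ρ V_g
|∂P/∂n| = 1.21×10⁻⁴ × 0.825 × 20.0 = 2.00×10⁻³ Pa/m
Isobar spacing: Δn = ΔP/|∂P/∂n| = 800 Pa / 2.00×10⁻³ Pa/m = 400882 m ≈ 400 km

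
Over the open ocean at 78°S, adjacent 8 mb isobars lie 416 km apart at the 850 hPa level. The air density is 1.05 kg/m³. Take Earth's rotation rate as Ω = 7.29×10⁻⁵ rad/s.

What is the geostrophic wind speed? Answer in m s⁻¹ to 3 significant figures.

Coriolis parameter at 78°S:
f = 2Ω sin φ = 2 × 7.29×10⁻⁵ × sin 78° = 1.43×10⁻⁴ s⁻¹
Pressure gradient: |∂P/∂n| = 800 Pa / 416000 m = 1.92×10⁻³ Pa/m
Geostrophic balance (pressure-gradient force = Coriolis force):
V_g = (1/(fρ)) |∂P/∂n| = 1.92×10⁻³ / (1.43×10⁻⁴ × 1.05) = 12.8 m/s

12.8 m s⁻¹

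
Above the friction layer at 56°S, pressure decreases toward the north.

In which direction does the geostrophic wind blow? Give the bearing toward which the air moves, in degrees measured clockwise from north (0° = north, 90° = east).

The pressure-gradient force points toward the north (bearing 000°).
Geostrophic balance: in the Southern Hemisphere the Coriolis force deflects motion to the left, so the geostrophic wind blows 90° to the left of the pressure-gradient force (low pressure on the right).
Rotating 000° by 90° counterclockwise gives 270° — the wind blows toward the west.

270°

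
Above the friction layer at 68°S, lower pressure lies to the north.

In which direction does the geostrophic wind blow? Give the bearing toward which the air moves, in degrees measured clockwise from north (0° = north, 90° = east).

The pressure-gradient force points toward the north (bearing 000°).
Geostrophic balance: in the Southern Hemisphere the Coriolis force deflects motion to the left, so the geostrophic wind blows 90° to the left of the pressure-gradient force (low pressure on the right).
Rotating 000° by 90° counterclockwise gives 270° — the wind blows toward the west.

270°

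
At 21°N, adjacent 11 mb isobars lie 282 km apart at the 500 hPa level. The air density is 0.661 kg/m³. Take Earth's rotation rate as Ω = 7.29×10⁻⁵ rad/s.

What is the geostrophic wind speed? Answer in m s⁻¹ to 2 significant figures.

110 m s⁻¹

Coriolis parameter at 21°N:
f = 2Ω sin φ = 2 × 7.29×10⁻⁵ × sin 21° = 5.23×10⁻⁵ s⁻¹
Pressure gradient: |∂P/∂n| = 1100 Pa / 282000 m = 3.90×10⁻³ Pa/m
Geostrophic balance (pressure-gradient force = Coriolis force):
V_g = (1/(fρ)) |∂P/∂n| = 3.90×10⁻³ / (5.23×10⁻⁵ × 0.661) = 113 m/s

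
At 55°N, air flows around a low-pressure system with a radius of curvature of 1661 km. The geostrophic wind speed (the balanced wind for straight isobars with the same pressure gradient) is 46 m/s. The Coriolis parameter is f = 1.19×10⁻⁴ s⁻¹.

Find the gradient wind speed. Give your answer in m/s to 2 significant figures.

39 m/s

Around a low, centrifugal force acts outward with Coriolis, so pressure-gradient force balances both:
(1/ρ)|∂P/∂n| = fV + V²/R  →  V² + fR·V − fR·V_g = 0
With fR = 1.19×10⁻⁴ × 1661×10³ m = 198 m/s:
V = [−fR + √((fR)² + 4 fR V_g)]/2 = [−198 + √(198² + 4×198×46)]/2 = 38.5 m/s
Subgeostrophic (V < V_g = 46 m/s), as expected around a low.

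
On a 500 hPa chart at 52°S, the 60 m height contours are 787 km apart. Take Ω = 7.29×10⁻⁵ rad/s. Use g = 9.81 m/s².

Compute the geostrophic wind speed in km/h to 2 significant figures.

Coriolis parameter at 52°S:
f = 2Ω sin φ = 2 × 7.29×10⁻⁵ × sin 52° = 1.15×10⁻⁴ s⁻¹
Height gradient: |∂Z/∂n| = 60 m / 787000 m = 7.62×10⁻⁵
On a pressure surface, geostrophic balance gives V_g = (g/f)|∂Z/∂n|:
V_g = 9.81 × 7.62×10⁻⁵ / 1.15×10⁻⁴ = 6.51 m/s
Converting: 6.51 m/s × 3.6 = 23 km/h

23 km/h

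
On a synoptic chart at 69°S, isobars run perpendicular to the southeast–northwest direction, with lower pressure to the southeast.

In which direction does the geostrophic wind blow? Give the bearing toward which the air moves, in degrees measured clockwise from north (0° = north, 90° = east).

The pressure-gradient force points toward the southeast (bearing 135°).
Geostrophic balance: in the Southern Hemisphere the Coriolis force deflects motion to the left, so the geostrophic wind blows 90° to the left of the pressure-gradient force (low pressure on the right).
Rotating 135° by 90° counterclockwise gives 045° — the wind blows toward the northeast.

045°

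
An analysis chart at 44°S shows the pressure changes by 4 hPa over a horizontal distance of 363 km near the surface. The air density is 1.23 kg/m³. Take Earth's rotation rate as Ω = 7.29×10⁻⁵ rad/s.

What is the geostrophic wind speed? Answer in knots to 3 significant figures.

17.2 knots

Coriolis parameter at 44°S:
f = 2Ω sin φ = 2 × 7.29×10⁻⁵ × sin 44° = 1.01×10⁻⁴ s⁻¹
Pressure gradient: |∂P/∂n| = 400 Pa / 363000 m = 1.10×10⁻³ Pa/m
Geostrophic balance (pressure-gradient force = Coriolis force):
V_g = (1/(fρ)) |∂P/∂n| = 1.10×10⁻³ / (1.01×10⁻⁴ × 1.23) = 8.85 m/s
Converting: 8.85 m/s × 1.944 = 17.2 knots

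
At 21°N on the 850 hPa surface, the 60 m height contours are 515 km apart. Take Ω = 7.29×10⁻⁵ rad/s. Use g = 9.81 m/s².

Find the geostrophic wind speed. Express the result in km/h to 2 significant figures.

Coriolis parameter at 21°N:
f = 2Ω sin φ = 2 × 7.29×10⁻⁵ × sin 21° = 5.23×10⁻⁵ s⁻¹
Height gradient: |∂Z/∂n| = 60 m / 515000 m = 1.17×10⁻⁴
On a pressure surface, geostrophic balance gives V_g = (g/f)|∂Z/∂n|:
V_g = 9.81 × 1.17×10⁻⁴ / 5.23×10⁻⁵ = 21.9 m/s
Converting: 21.9 m/s × 3.6 = 79 km/h

79 km/h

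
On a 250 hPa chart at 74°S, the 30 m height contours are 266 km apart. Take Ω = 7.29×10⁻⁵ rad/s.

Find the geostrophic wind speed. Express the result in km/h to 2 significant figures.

28 km/h

Coriolis parameter at 74°S:
f = 2Ω sin φ = 2 × 7.29×10⁻⁵ × sin 74° = 1.40×10⁻⁴ s⁻¹
Height gradient: |∂Z/∂n| = 30 m / 266000 m = 1.13×10⁻⁴
On a pressure surface, geostrophic balance gives V_g = (g/f)|∂Z/∂n|:
V_g = 9.81 × 1.13×10⁻⁴ / 1.40×10⁻⁴ = 7.89 m/s
Converting: 7.89 m/s × 3.6 = 28 km/h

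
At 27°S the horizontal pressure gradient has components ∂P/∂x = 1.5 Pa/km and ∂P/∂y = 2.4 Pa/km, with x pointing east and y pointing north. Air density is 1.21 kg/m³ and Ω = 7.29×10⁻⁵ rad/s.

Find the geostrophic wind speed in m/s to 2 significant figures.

35 m/s

Coriolis parameter at 27°S:
f = 2Ω sin φ = 2 × 7.29×10⁻⁵ × sin 27° = 6.62×10⁻⁵ s⁻¹
In the Southern Hemisphere f is negative: f = −6.62×10⁻⁵ s⁻¹.
Component geostrophic relations (x east, y north):
u_g = −(1/(fρ)) ∂P/∂y,  v_g = (1/(fρ)) ∂P/∂x
u_g = −(2.4×10⁻³)/(−6.62×10⁻⁵ × 1.21) = 30.0 m/s;  v_g = (1.5×10⁻³)/(−6.62×10⁻⁵ × 1.21) = −18.7 m/s
|V_g| = √(u_g² + v_g²) = 35.3 m/s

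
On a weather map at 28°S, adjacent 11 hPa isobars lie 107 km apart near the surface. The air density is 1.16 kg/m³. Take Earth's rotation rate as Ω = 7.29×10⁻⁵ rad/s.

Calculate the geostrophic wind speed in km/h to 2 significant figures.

Coriolis parameter at 28°S:
f = 2Ω sin φ = 2 × 7.29×10⁻⁵ × sin 28° = 6.84×10⁻⁵ s⁻¹
Pressure gradient: |∂P/∂n| = 1100 Pa / 107000 m = 1.03×10⁻² Pa/m
Geostrophic balance (pressure-gradient force = Coriolis force):
V_g = (1/(fρ)) |∂P/∂n| = 1.03×10⁻² / (6.84×10⁻⁵ × 1.16) = 129 m/s
Converting: 129 m/s × 3.6 = 470 km/h

470 km/h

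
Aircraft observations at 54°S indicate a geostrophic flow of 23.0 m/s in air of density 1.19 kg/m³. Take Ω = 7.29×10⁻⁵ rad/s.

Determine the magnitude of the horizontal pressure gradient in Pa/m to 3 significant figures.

Coriolis parameter at 54°S:
f = 2Ω sin φ = 2 × 7.29×10⁻⁵ × sin 54° = 1.18×10⁻⁴ s⁻¹
Geostrophic balance rearranged: |∂P/∂n| = f ρ V_g
|∂P/∂n| = 1.18×10⁻⁴ × 1.19 × 23.0 = 3.23×10⁻³ Pa/m

3.23×10⁻³ Pa/m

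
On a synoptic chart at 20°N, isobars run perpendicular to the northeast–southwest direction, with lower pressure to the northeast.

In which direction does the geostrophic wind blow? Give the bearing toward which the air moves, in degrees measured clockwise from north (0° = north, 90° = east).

135°

The pressure-gradient force points toward the northeast (bearing 045°).
Geostrophic balance: in the Northern Hemisphere the Coriolis force deflects motion to the right, so the geostrophic wind blows 90° to the right of the pressure-gradient force (low pressure on the left).
Rotating 045° by 90° clockwise gives 135° — the wind blows toward the southeast.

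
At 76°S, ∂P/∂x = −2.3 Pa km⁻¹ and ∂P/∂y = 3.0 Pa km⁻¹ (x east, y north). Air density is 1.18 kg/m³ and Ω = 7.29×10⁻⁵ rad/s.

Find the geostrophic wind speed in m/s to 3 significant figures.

Coriolis parameter at 76°S:
f = 2Ω sin φ = 2 × 7.29×10⁻⁵ × sin 76° = 1.41×10⁻⁴ s⁻¹
In the Southern Hemisphere f is negative: f = −1.41×10⁻⁴ s⁻¹.
Component geostrophic relations (x east, y north):
u_g = −(1/(fρ)) ∂P/∂y,  v_g = (1/(fρ)) ∂P/∂x
u_g = −(3.0×10⁻³)/(−1.41×10⁻⁴ × 1.18) = 18.0 m/s;  v_g = (−2.3×10⁻³)/(−1.41×10⁻⁴ × 1.18) = 13.8 m/s
|V_g| = √(u_g² + v_g²) = 22.6 m/s

22.6 m/s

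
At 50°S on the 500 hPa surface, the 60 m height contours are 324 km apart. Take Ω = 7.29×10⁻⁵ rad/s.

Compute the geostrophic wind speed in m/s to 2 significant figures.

Coriolis parameter at 50°S:
f = 2Ω sin φ = 2 × 7.29×10⁻⁵ × sin 50° = 1.12×10⁻⁴ s⁻¹
Height gradient: |∂Z/∂n| = 60 m / 324000 m = 1.85×10⁻⁴
On a pressure surface, geostrophic balance gives V_g = (g/f)|∂Z/∂n|:
V_g = 9.81 × 1.85×10⁻⁴ / 1.12×10⁻⁴ = 16.3 m/s

16 m/s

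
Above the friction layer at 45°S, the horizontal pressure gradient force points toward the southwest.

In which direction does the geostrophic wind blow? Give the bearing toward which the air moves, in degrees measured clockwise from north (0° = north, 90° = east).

The pressure-gradient force points toward the southwest (bearing 225°).
Geostrophic balance: in the Southern Hemisphere the Coriolis force deflects motion to the left, so the geostrophic wind blows 90° to the left of the pressure-gradient force (low pressure on the right).
Rotating 225° by 90° counterclockwise gives 135° — the wind blows toward the southeast.

135°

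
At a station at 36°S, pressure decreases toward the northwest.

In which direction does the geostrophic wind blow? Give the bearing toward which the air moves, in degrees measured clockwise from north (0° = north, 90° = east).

The pressure-gradient force points toward the northwest (bearing 315°).
Geostrophic balance: in the Southern Hemisphere the Coriolis force deflects motion to the left, so the geostrophic wind blows 90° to the left of the pressure-gradient force (low pressure on the right).
Rotating 315° by 90° counterclockwise gives 225° — the wind blows toward the southwest.

225°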